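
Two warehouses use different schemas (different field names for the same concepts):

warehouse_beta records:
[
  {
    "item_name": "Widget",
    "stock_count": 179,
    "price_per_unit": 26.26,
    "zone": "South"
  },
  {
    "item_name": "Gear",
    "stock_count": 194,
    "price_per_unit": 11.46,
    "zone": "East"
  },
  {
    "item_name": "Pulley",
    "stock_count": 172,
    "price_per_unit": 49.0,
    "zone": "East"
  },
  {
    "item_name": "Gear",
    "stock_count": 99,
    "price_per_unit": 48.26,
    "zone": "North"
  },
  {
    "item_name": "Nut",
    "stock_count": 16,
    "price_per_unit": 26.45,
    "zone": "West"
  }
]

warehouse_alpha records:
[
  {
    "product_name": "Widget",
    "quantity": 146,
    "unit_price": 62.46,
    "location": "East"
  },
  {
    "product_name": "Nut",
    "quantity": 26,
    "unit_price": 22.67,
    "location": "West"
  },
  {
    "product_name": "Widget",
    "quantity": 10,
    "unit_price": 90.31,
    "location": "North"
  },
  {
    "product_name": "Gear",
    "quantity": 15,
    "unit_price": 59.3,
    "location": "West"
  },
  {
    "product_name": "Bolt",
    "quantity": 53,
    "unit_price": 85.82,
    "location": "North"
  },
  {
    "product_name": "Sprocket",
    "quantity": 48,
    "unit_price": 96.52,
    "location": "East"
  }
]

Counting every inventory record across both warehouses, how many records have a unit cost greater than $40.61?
7

Schema mapping: "price_per_unit" (warehouse_beta) = "unit_price" (warehouse_alpha) = unit cost

Records > $40.61 in warehouse_beta: 2
Records > $40.61 in warehouse_alpha: 5

Total count: 2 + 5 = 7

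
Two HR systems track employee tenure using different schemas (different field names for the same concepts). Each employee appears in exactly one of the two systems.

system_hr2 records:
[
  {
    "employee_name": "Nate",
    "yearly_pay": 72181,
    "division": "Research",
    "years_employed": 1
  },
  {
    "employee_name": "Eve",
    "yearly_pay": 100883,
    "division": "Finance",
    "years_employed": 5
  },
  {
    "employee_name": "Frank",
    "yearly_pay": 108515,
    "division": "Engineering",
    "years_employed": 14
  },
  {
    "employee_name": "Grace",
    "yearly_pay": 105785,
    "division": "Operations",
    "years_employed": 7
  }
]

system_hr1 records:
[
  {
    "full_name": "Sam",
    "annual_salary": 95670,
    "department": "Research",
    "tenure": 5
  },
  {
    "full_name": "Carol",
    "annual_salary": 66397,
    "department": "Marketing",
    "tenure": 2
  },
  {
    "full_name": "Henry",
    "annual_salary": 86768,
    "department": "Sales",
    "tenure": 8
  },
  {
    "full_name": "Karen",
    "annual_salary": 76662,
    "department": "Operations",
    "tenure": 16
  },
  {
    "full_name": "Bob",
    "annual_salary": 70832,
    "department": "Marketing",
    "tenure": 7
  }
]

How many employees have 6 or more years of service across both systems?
5

Reconcile schemas: "years_employed" (system_hr2) = "tenure" (system_hr1) = years of service

From system_hr2: 2 employees with >= 6 years
From system_hr1: 3 employees with >= 6 years

Total: 2 + 3 = 5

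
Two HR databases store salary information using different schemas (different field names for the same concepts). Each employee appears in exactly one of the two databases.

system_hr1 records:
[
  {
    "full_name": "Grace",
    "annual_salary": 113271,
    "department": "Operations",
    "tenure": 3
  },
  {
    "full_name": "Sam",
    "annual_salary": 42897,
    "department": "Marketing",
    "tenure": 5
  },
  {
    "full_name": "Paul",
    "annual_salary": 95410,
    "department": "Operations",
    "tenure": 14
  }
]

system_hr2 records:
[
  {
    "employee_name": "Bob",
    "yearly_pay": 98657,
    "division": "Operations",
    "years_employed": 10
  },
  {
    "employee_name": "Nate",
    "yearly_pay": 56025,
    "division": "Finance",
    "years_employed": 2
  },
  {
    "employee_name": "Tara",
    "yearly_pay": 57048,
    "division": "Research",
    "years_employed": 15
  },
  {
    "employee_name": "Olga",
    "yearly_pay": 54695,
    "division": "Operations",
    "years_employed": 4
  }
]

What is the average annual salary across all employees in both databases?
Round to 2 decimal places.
74000.43

Schema mapping: "annual_salary" (system_hr1) = "yearly_pay" (system_hr2) = annual salary

All salaries: [113271, 42897, 95410, 98657, 56025, 57048, 54695]
Sum: 518003
Count: 7
Average: 518003 / 7 = 74000.43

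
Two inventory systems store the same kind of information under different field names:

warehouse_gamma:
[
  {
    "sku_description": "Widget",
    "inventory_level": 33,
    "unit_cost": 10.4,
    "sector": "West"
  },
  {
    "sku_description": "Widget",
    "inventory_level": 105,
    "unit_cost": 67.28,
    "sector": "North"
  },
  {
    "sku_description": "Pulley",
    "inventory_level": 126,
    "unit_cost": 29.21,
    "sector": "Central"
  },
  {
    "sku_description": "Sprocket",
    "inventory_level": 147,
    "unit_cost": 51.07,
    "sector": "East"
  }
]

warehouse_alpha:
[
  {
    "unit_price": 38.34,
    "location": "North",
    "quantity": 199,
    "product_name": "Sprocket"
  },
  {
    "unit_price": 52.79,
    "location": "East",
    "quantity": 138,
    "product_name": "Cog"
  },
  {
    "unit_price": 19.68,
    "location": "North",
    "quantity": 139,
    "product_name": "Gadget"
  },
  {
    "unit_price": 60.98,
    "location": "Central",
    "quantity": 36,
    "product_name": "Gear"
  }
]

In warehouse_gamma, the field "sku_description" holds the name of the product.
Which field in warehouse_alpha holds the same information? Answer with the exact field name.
product_name

In warehouse_gamma, "sku_description" holds the name of the product.
The fields in warehouse_alpha are: "unit_price", "location", "quantity", "product_name".
"product_name" is the match: the name refers to the same concept and its values are product-name strings (e.g. 'Cog', 'Gadget').
The other fields ("unit_price", "location", "quantity") hold different kinds of data.

So "sku_description" in warehouse_gamma corresponds to "product_name" in warehouse_alpha.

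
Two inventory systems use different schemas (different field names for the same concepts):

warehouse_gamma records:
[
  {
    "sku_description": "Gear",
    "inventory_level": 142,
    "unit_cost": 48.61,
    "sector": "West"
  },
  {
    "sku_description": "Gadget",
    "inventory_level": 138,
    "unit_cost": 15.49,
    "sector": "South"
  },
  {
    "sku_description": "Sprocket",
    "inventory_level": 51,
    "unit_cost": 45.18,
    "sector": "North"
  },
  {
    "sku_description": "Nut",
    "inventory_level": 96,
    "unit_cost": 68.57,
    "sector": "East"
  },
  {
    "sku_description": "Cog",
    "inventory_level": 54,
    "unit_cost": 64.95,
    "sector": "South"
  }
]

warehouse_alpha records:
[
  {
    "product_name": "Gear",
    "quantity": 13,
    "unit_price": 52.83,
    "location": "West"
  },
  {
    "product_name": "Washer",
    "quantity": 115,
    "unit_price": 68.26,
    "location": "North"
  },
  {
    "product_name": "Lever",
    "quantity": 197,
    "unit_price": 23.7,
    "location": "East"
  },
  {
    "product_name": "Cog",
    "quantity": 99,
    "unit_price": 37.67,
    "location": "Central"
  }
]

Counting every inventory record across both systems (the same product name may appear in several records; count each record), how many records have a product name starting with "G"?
3

Schema mapping: "sku_description" (warehouse_gamma) = "product_name" (warehouse_alpha) = product name

Records with product name starting with "G" in warehouse_gamma: 2
Records with product name starting with "G" in warehouse_alpha: 1

Total: 2 + 1 = 3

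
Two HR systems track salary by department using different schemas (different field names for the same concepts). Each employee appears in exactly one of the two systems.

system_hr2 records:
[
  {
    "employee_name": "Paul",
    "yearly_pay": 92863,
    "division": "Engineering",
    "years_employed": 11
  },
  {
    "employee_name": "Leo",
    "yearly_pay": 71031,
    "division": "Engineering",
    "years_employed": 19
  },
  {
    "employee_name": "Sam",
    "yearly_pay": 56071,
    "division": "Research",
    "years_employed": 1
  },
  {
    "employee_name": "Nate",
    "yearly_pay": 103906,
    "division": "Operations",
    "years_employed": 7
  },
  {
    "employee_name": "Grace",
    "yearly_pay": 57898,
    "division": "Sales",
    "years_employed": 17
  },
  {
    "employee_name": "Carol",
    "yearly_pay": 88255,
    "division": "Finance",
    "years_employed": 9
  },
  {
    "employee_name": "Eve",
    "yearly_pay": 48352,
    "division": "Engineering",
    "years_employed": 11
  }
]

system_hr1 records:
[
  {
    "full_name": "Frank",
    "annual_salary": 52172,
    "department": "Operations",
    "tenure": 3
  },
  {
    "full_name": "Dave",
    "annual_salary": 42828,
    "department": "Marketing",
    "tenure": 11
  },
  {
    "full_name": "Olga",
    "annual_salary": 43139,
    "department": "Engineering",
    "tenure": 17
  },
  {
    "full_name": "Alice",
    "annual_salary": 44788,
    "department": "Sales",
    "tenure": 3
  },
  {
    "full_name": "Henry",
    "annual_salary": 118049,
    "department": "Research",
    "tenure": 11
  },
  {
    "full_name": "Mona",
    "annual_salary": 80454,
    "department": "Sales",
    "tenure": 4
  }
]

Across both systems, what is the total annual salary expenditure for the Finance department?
88255

Schema mappings:
- "division" (system_hr2) = "department" (system_hr1) = department
- "yearly_pay" (system_hr2) = "annual_salary" (system_hr1) = salary

Finance salaries from system_hr2: 88255
Finance salaries from system_hr1: 0

Total: 88255 + 0 = 88255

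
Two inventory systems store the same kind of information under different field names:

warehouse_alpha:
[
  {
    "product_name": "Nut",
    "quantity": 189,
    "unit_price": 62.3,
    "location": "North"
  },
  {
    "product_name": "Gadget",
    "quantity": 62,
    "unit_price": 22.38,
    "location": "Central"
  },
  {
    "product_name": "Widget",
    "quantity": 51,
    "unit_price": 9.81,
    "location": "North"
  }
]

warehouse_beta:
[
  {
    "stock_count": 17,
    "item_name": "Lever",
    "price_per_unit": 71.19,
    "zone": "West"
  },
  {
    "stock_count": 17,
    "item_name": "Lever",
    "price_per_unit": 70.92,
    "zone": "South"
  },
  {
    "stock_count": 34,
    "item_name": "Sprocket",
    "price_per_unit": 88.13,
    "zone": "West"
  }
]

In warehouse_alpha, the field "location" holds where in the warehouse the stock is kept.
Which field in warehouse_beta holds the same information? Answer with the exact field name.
zone

In warehouse_alpha, "location" holds where in the warehouse the stock is kept.
The fields in warehouse_beta are: "stock_count", "item_name", "price_per_unit", "zone".
"zone" is the match: the name refers to the same concept and its values are area labels (e.g. 'South', 'West').
The other fields ("stock_count", "item_name", "price_per_unit") hold different kinds of data.

So "location" in warehouse_alpha corresponds to "zone" in warehouse_beta.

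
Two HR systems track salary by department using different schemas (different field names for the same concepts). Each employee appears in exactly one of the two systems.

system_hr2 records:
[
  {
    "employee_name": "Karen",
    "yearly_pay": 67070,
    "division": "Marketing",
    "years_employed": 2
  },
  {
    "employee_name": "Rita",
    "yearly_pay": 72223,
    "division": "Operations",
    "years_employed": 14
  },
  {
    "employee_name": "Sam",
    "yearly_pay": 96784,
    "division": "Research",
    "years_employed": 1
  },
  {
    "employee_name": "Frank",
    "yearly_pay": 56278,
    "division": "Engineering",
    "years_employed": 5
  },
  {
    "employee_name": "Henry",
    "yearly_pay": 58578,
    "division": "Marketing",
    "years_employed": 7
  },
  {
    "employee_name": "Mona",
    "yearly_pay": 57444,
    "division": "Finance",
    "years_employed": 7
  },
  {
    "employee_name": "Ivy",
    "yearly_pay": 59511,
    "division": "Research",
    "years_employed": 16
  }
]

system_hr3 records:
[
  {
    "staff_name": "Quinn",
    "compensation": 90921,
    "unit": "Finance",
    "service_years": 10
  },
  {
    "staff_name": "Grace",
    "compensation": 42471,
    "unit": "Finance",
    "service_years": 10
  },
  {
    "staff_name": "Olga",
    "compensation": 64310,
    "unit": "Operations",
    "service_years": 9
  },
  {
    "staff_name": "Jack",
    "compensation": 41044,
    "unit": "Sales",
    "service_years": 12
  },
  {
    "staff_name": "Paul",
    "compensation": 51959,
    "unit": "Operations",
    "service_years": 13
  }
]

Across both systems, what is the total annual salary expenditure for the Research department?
156295

Schema mappings:
- "division" (system_hr2) = "unit" (system_hr3) = department
- "yearly_pay" (system_hr2) = "compensation" (system_hr3) = salary

Research salaries from system_hr2: 156295
Research salaries from system_hr3: 0

Total: 156295 + 0 = 156295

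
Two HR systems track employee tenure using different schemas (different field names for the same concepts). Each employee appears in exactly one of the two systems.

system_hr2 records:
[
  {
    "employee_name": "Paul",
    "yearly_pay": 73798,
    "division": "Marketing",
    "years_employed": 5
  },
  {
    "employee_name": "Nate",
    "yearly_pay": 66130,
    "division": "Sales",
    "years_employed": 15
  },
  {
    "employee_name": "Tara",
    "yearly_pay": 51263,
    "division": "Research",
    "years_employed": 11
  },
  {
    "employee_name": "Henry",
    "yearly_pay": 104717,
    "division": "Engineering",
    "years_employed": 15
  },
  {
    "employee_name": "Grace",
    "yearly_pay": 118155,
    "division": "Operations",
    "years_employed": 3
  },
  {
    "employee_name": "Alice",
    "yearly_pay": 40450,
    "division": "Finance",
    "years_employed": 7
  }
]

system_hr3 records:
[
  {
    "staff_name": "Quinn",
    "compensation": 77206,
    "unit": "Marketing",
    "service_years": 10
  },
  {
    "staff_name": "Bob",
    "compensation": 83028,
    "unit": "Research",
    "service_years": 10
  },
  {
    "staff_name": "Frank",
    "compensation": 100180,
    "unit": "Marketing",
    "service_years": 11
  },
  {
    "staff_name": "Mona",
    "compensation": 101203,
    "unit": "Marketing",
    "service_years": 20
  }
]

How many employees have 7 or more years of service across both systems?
8

Reconcile schemas: "years_employed" (system_hr2) = "service_years" (system_hr3) = years of service

From system_hr2: 4 employees with >= 7 years
From system_hr3: 4 employees with >= 7 years

Total: 4 + 4 = 8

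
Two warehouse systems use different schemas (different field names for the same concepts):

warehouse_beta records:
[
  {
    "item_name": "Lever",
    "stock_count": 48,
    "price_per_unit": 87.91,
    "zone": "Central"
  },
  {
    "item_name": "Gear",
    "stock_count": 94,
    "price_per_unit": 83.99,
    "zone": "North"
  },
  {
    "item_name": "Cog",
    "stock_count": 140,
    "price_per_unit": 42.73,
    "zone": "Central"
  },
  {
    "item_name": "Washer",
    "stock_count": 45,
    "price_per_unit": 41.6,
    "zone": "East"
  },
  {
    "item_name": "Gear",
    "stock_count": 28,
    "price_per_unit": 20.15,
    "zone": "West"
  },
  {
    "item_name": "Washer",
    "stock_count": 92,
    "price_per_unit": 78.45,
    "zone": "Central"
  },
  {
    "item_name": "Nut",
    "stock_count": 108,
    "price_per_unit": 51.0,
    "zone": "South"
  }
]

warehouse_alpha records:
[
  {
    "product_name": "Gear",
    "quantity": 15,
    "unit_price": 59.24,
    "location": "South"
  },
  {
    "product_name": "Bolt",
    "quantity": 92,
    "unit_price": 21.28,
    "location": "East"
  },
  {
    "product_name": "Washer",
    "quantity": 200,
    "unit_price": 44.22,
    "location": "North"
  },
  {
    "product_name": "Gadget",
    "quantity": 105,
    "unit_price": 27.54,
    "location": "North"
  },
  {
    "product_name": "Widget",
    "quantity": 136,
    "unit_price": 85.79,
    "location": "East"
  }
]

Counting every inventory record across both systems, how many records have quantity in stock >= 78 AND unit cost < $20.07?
0

Schema mappings:
- "stock_count" (warehouse_beta) = "quantity" (warehouse_alpha) = quantity
- "price_per_unit" (warehouse_beta) = "unit_price" (warehouse_alpha) = unit cost

Records meeting both conditions in warehouse_beta: 0
Records meeting both conditions in warehouse_alpha: 0

Total: 0 + 0 = 0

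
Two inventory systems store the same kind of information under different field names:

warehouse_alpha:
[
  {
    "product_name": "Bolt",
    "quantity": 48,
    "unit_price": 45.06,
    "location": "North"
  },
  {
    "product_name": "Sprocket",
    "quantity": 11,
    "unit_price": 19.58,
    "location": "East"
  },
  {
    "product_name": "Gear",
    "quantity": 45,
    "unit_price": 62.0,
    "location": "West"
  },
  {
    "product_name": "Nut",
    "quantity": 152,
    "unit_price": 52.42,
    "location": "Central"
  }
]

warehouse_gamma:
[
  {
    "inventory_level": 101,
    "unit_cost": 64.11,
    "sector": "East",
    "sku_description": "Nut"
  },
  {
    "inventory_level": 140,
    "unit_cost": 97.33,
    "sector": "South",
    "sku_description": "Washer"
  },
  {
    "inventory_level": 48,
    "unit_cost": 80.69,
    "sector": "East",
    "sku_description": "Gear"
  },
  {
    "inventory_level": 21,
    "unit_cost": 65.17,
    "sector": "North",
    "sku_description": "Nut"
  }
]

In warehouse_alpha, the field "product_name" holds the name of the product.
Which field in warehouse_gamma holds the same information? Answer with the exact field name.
sku_description

In warehouse_alpha, "product_name" holds the name of the product.
The fields in warehouse_gamma are: "inventory_level", "unit_cost", "sector", "sku_description".
"sku_description" is the match: the name refers to the same concept and its values are product-name strings (e.g. 'Gear', 'Nut').
The other fields ("inventory_level", "unit_cost", "sector") hold different kinds of data.

So "product_name" in warehouse_alpha corresponds to "sku_description" in warehouse_gamma.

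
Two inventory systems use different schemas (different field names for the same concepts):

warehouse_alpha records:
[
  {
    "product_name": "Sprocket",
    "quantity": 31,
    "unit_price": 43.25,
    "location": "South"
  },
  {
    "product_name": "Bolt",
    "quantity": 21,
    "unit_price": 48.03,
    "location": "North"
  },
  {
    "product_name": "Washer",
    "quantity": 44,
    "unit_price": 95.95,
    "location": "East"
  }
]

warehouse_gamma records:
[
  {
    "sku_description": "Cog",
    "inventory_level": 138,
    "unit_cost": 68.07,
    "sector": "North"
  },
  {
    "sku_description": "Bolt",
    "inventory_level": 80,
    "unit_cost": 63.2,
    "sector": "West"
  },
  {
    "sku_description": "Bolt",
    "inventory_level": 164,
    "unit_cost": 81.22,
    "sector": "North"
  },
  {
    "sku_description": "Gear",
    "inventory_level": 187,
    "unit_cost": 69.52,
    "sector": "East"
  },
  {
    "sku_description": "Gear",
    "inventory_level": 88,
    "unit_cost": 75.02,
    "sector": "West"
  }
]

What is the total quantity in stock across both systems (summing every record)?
753

To reconcile these schemas, identify the field holding the quantity in stock in each system:
1. In warehouse_alpha it is "quantity"
2. In warehouse_gamma it is "inventory_level"

From warehouse_alpha: 31 + 21 + 44 = 96
From warehouse_gamma: 138 + 80 + 164 + 187 + 88 = 657

Total: 96 + 657 = 753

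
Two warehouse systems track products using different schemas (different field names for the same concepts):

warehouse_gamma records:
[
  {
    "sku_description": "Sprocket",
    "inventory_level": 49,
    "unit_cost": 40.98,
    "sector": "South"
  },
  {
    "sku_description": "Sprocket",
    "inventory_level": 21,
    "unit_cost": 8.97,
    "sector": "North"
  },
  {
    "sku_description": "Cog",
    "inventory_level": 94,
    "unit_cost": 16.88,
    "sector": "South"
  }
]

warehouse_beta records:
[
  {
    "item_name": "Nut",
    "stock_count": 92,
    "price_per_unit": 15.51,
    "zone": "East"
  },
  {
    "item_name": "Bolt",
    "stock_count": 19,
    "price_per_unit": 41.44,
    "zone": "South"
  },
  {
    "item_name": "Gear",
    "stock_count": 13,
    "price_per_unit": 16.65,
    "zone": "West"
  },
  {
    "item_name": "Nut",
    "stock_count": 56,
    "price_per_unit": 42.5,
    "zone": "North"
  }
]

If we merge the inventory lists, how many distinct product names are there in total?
5

Schema mapping: "sku_description" (warehouse_gamma) = "item_name" (warehouse_beta) = product name

Products in warehouse_gamma: ['Cog', 'Sprocket']
Products in warehouse_beta: ['Bolt', 'Gear', 'Nut']

Union (unique products): ['Bolt', 'Cog', 'Gear', 'Nut', 'Sprocket']
Count: 5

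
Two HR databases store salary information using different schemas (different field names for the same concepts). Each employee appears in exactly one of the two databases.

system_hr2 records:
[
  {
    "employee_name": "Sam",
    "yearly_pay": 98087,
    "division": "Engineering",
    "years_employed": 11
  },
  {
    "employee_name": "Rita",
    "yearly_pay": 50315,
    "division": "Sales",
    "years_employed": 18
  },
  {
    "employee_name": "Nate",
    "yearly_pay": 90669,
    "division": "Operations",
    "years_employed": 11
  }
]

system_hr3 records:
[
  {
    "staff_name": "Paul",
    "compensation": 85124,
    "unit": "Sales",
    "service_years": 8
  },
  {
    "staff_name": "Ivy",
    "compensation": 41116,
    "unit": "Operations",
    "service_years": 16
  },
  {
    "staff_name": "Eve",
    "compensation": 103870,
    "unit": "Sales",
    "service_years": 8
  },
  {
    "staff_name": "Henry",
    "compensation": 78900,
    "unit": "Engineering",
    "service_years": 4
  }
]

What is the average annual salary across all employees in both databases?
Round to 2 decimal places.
78297.29

Schema mapping: "yearly_pay" (system_hr2) = "compensation" (system_hr3) = annual salary

All salaries: [98087, 50315, 90669, 85124, 41116, 103870, 78900]
Sum: 548081
Count: 7
Average: 548081 / 7 = 78297.29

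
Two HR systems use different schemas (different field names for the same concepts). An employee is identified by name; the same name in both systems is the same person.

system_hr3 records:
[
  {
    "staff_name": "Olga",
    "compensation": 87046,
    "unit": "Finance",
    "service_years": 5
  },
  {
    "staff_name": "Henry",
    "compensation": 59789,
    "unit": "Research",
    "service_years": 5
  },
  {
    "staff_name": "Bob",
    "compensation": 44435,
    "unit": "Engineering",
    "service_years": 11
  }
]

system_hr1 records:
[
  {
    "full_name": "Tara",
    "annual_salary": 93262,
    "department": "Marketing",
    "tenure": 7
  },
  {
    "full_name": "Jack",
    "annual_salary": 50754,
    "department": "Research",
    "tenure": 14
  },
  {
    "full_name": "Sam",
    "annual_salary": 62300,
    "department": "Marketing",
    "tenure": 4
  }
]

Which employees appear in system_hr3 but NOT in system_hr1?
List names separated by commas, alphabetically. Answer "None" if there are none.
Bob, Henry, Olga

Schema mapping: "staff_name" (system_hr3) = "full_name" (system_hr1) = employee name

Names in system_hr3: ['Bob', 'Henry', 'Olga']
Names in system_hr1: ['Jack', 'Sam', 'Tara']

In system_hr3 but not system_hr1: ['Bob', 'Henry', 'Olga']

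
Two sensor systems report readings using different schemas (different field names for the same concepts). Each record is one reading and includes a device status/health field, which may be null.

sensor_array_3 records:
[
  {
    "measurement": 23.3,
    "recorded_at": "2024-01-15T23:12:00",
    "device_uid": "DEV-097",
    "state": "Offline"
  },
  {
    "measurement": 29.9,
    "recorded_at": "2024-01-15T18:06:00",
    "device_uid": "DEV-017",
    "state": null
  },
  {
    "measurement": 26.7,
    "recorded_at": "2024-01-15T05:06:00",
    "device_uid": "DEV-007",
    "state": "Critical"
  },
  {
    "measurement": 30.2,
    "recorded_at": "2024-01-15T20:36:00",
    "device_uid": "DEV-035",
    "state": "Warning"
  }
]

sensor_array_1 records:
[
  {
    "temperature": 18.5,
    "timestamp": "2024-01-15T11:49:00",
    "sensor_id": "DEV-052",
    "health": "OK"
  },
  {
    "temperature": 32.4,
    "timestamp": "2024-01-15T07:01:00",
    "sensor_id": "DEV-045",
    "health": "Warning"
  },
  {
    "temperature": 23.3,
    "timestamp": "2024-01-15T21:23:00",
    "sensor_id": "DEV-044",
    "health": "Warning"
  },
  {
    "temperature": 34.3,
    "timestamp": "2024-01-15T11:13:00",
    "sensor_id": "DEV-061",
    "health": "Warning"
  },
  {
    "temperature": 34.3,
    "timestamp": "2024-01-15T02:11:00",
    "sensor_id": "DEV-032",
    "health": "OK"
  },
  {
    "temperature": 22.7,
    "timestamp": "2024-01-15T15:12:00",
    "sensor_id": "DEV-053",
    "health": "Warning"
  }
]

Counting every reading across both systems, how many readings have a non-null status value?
9

Schema mapping: "state" (sensor_array_3) = "health" (sensor_array_1) = status

Non-null in sensor_array_3: 3
Non-null in sensor_array_1: 6

Total non-null: 3 + 6 = 9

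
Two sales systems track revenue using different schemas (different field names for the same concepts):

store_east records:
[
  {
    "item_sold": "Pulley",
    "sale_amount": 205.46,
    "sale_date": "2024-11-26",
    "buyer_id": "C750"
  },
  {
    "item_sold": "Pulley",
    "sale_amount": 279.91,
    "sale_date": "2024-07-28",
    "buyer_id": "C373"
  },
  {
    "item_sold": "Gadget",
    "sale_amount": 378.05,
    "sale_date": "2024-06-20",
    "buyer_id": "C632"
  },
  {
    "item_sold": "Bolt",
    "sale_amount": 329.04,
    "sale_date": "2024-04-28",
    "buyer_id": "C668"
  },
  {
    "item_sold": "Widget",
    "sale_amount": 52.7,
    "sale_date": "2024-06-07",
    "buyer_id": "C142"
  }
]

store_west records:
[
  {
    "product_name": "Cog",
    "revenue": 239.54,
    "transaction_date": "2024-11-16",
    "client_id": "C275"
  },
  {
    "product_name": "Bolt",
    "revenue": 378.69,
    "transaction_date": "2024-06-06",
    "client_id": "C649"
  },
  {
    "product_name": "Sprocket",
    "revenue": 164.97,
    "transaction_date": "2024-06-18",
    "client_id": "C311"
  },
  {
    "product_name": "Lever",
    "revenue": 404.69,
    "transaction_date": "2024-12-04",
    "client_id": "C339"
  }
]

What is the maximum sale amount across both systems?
404.69

Reconcile: "sale_amount" (store_east) = "revenue" (store_west) = sale amount

Maximum in store_east: 378.05
Maximum in store_west: 404.69

Overall maximum: max(378.05, 404.69) = 404.69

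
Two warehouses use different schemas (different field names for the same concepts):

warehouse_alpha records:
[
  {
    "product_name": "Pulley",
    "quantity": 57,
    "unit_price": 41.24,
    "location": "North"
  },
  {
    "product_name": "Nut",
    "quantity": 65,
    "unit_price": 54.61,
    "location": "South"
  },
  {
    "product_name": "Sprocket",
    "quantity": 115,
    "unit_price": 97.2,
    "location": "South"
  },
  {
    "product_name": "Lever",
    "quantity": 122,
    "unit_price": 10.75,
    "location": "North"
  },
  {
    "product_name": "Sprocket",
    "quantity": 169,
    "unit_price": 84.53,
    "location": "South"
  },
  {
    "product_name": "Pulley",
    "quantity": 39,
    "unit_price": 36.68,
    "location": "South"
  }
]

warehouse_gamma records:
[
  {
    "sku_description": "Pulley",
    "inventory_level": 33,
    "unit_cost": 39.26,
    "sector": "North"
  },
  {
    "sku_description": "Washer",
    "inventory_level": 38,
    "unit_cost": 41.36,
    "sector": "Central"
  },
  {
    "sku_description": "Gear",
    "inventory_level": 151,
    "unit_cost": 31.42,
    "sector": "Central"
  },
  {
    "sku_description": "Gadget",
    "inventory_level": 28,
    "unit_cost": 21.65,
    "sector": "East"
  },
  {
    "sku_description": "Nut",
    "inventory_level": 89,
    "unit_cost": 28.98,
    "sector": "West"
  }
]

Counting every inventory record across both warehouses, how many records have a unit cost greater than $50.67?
3

Schema mapping: "unit_price" (warehouse_alpha) = "unit_cost" (warehouse_gamma) = unit cost

Records > $50.67 in warehouse_alpha: 3
Records > $50.67 in warehouse_gamma: 0

Total count: 3 + 0 = 3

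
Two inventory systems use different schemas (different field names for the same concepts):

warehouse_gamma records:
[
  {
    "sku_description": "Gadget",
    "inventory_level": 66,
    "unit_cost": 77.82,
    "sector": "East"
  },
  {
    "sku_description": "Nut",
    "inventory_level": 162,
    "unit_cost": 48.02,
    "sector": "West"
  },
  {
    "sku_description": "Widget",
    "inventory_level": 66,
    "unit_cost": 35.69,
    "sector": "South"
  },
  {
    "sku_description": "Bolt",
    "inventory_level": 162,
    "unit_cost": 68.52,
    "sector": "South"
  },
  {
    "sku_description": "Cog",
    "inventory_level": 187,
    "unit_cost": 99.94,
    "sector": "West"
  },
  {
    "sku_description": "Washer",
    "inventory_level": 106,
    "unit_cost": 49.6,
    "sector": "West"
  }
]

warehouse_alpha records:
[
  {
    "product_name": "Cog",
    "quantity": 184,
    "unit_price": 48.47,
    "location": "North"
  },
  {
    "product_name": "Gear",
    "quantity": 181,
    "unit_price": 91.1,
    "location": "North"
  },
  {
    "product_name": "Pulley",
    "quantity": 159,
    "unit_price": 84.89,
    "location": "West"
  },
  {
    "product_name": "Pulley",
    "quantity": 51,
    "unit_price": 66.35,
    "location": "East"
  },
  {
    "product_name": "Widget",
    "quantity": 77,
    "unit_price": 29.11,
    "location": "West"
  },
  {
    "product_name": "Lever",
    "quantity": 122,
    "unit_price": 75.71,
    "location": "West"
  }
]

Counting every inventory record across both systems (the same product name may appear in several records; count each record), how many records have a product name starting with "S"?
0

Schema mapping: "sku_description" (warehouse_gamma) = "product_name" (warehouse_alpha) = product name

Records with product name starting with "S" in warehouse_gamma: 0
Records with product name starting with "S" in warehouse_alpha: 0

Total: 0 + 0 = 0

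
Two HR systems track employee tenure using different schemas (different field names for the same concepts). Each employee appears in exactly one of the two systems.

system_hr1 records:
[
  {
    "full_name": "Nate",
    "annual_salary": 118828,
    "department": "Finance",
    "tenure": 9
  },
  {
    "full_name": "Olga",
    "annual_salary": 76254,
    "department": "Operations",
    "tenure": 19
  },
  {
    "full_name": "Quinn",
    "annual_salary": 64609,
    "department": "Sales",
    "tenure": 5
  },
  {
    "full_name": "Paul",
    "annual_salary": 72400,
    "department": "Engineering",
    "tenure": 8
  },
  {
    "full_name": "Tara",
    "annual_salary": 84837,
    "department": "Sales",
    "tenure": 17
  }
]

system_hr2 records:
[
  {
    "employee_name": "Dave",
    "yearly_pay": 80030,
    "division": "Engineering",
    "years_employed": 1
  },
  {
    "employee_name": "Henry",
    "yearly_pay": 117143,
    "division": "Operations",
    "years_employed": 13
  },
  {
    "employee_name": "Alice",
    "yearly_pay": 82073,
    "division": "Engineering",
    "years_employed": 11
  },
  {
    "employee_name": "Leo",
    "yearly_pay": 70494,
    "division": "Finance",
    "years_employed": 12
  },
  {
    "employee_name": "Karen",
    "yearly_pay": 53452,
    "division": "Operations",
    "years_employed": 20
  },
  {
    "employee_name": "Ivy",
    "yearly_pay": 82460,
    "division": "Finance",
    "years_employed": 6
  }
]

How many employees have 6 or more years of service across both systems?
9

Reconcile schemas: "tenure" (system_hr1) = "years_employed" (system_hr2) = years of service

From system_hr1: 4 employees with >= 6 years
From system_hr2: 5 employees with >= 6 years

Total: 4 + 5 = 9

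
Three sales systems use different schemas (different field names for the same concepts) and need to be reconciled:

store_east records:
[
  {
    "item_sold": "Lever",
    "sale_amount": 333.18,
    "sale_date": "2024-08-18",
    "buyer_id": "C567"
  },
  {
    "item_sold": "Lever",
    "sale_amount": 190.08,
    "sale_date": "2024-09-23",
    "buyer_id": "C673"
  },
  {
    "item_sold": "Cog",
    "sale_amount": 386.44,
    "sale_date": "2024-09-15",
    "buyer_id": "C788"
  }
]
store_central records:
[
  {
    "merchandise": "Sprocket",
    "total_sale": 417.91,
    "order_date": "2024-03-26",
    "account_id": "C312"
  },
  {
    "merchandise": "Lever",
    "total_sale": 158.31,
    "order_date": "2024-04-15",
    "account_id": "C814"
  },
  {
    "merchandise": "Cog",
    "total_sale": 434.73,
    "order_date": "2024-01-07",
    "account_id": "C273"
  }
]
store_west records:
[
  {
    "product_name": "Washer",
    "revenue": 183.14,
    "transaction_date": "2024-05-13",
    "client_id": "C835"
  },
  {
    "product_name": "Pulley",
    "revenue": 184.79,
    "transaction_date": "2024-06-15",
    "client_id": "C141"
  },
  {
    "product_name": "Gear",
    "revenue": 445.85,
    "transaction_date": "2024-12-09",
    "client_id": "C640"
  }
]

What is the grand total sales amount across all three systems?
2734.43

Schema reconciliation - all amount fields map to sale amount:

store_east (sale_amount): 909.7
store_central (total_sale): 1010.95
store_west (revenue): 813.78

Grand total: 2734.43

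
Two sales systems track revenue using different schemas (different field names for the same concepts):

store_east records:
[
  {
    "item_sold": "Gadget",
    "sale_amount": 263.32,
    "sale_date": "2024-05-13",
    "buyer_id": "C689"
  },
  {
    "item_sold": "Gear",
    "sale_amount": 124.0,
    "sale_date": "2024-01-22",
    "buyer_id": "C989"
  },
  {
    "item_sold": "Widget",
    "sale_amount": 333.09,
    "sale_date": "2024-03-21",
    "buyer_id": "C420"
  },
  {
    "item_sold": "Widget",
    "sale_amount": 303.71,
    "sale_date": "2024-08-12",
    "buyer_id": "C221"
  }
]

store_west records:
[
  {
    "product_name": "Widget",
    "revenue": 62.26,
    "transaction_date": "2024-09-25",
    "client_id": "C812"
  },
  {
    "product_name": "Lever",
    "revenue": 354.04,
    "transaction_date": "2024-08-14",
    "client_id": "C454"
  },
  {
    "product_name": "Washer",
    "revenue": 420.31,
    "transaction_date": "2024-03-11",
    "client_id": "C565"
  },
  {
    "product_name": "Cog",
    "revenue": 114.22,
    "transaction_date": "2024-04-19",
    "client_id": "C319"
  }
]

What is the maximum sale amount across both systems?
420.31

Reconcile: "sale_amount" (store_east) = "revenue" (store_west) = sale amount

Maximum in store_east: 333.09
Maximum in store_west: 420.31

Overall maximum: max(333.09, 420.31) = 420.31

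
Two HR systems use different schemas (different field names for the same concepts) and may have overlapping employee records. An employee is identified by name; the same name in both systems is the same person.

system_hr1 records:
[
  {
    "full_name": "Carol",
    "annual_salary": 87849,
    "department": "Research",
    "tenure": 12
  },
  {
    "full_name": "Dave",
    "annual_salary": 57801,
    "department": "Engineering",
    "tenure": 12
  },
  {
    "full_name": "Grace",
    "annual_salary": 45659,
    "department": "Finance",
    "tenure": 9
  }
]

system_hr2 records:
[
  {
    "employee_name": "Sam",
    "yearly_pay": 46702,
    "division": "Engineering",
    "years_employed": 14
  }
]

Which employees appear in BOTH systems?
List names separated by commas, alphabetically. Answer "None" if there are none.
None

Schema mapping: "full_name" (system_hr1) = "employee_name" (system_hr2) = employee name

Names in system_hr1: ['Carol', 'Dave', 'Grace']
Names in system_hr2: ['Sam']

Intersection: None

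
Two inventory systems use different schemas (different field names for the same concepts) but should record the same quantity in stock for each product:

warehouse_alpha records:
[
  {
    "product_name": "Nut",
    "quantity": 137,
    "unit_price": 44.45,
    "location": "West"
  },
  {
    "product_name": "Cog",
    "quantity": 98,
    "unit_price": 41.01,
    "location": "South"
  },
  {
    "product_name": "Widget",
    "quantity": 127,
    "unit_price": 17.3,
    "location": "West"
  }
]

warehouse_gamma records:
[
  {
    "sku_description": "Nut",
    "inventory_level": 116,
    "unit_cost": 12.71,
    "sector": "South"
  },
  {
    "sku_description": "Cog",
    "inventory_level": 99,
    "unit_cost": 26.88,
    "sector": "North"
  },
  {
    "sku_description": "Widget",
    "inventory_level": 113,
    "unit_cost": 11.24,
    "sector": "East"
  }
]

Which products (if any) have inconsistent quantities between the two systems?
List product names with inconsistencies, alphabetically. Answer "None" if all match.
Cog, Nut, Widget

Schema mappings:
- "product_name" (warehouse_alpha) = "sku_description" (warehouse_gamma) = product name
- "quantity" (warehouse_alpha) = "inventory_level" (warehouse_gamma) = quantity

Comparison:
  Nut: 137 vs 116 - MISMATCH
  Cog: 98 vs 99 - MISMATCH
  Widget: 127 vs 113 - MISMATCH

Products with inconsistencies: Cog, Nut, Widget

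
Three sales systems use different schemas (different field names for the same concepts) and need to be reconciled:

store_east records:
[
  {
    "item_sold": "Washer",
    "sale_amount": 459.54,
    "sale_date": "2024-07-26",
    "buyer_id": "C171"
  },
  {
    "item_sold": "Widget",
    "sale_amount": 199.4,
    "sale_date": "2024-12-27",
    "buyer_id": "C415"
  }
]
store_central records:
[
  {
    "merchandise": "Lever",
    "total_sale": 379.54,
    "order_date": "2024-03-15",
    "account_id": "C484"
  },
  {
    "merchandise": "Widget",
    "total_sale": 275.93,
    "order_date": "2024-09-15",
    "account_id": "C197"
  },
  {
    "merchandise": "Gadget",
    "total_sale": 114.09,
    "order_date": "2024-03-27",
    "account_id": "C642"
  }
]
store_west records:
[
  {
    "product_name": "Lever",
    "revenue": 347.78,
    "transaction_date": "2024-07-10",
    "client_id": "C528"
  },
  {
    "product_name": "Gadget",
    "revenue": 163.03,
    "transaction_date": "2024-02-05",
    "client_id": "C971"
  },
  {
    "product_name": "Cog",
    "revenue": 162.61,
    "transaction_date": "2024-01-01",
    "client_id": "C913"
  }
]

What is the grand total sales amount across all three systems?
2101.92

Schema reconciliation - all amount fields map to sale amount:

store_east (sale_amount): 658.94
store_central (total_sale): 769.56
store_west (revenue): 673.42

Grand total: 2101.92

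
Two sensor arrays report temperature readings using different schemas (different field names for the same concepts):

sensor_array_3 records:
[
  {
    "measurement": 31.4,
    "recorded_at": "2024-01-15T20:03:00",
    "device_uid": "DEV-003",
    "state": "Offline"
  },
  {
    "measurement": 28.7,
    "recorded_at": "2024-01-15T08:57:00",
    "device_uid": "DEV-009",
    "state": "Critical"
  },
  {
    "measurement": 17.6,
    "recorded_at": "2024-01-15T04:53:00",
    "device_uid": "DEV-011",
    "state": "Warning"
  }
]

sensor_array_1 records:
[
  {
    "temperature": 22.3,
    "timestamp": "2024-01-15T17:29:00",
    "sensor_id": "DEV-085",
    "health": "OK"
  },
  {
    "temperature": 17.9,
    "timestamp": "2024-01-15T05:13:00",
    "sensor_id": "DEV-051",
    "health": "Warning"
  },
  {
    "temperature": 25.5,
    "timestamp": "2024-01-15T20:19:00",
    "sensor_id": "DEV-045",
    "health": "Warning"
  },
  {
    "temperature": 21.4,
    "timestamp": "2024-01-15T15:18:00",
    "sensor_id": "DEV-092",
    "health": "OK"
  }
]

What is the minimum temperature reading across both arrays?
17.6

Schema mapping: "measurement" (sensor_array_3) = "temperature" (sensor_array_1) = temperature reading

Minimum in sensor_array_3: 17.6
Minimum in sensor_array_1: 17.9

Overall minimum: min(17.6, 17.9) = 17.6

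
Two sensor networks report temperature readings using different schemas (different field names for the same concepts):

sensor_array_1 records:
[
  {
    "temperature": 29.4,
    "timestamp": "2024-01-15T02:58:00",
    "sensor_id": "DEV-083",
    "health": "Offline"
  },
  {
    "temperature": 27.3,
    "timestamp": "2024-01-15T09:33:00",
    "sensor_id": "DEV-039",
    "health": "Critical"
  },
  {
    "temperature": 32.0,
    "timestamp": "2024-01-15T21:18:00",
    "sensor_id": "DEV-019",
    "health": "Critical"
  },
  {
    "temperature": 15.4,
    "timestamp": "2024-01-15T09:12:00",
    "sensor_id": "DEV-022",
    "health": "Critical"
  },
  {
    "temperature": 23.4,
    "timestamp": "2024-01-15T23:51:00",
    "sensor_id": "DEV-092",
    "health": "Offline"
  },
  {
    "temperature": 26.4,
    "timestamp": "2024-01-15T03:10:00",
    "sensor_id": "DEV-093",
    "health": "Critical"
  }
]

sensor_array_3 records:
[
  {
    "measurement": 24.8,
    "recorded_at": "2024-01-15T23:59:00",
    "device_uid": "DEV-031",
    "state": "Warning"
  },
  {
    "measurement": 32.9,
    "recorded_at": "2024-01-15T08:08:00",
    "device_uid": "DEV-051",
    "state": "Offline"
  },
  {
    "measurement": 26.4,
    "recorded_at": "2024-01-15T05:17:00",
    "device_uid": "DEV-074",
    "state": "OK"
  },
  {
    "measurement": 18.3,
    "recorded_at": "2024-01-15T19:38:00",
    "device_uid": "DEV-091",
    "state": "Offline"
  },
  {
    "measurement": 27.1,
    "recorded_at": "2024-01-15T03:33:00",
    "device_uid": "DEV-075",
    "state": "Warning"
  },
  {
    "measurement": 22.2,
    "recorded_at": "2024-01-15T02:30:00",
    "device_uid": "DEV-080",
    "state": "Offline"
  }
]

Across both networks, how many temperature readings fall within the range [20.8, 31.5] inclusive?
8

Schema mapping: "temperature" (sensor_array_1) = "measurement" (sensor_array_3) = temperature

Readings in [20.8, 31.5] from sensor_array_1: 4
Readings in [20.8, 31.5] from sensor_array_3: 4

Total count: 4 + 4 = 8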